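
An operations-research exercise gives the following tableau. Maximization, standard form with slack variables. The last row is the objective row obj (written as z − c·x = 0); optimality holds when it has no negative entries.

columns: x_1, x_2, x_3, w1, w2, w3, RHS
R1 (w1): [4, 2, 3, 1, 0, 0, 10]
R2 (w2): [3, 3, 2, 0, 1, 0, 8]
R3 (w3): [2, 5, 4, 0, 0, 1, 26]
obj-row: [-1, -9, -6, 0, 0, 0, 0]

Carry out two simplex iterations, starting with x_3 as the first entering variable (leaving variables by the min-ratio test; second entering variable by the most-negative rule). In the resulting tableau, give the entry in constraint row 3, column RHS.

Ratio test on column x_3 — row 1: 10/3 = 10/3; row 2: 8/2 = 4; row 3: 26/4 = 13/2. Minimum is 10/3 at row 1 (w1 leaves); pivot element 3.
Divide row 1 by 3; eliminate column x_3 from the other rows.
Second iteration: most negative obj-row entry is -5 in column x_2, so x_2 enters.
Ratio test on column x_2 — row 1: (10/3)/(2/3) = 5; row 2: (4/3)/(5/3) = 4/5; row 3: (38/3)/(7/3) = 38/7. Minimum is 4/5 at row 2 (w2 leaves); pivot element 5/3.
Divide row 2 by 5/3; eliminate column x_2 from the other rows.
After both pivots, the entry at constraint row 3, column RHS is 54/5.

54/5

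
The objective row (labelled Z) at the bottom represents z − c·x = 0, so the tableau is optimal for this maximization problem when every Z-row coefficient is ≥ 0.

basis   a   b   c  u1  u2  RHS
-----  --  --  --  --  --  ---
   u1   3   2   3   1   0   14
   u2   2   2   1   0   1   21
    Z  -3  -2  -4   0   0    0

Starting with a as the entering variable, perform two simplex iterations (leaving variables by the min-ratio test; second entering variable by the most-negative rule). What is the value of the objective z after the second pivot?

56/3

Ratio test on column a — row 1: 14/3 = 14/3; row 2: 21/2 = 21/2. Minimum is 14/3 at row 1 (u1 leaves); pivot element 3.
Pivot on row 1; the Z-row RHS becomes 0 − (-3)·(14/3) = 14.
Next entering variable (most negative Z-row entry -1): c.
Ratio test on column c — row 1: (14/3)/1 = 14/3; row 2: entry -1 ≤ 0. Minimum is 14/3 at row 1 (a leaves); pivot element 1.
After the second pivot the Z-row RHS is 14 − (-1)·(14/3) = 56/3.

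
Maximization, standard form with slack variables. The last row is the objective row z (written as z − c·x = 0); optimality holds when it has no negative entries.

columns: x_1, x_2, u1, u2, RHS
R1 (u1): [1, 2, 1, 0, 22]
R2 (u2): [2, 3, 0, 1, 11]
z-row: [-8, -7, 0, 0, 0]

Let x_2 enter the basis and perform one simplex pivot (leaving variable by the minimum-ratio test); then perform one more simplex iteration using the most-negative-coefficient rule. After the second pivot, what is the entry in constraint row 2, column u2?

Ratio test on column x_2 — row 1: 22/2 = 11; row 2: 11/3 = 11/3. Minimum is 11/3 at row 2 (u2 leaves); pivot element 3.
Divide row 2 by 3; eliminate column x_2 from the other rows.
Second iteration: most negative z-row entry is -10/3 in column x_1, so x_1 enters.
Ratio test on column x_1 — row 1: entry -1/3 ≤ 0; row 2: (11/3)/(2/3) = 11/2. Minimum is 11/2 at row 2 (x_2 leaves); pivot element 2/3.
Divide row 2 by 2/3; eliminate column x_1 from the other rows.
After both pivots, the entry at constraint row 2, column u2 is 1/2.

1/2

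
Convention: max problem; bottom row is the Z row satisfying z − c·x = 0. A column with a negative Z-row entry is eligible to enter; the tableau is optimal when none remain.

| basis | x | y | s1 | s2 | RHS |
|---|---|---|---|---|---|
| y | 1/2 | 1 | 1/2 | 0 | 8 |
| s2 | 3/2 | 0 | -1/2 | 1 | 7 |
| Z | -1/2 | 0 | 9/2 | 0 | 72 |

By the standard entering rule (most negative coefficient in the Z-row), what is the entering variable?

x

Negative Z-row entries: x: -1/2.
The most negative is -1/2 in column x, so x enters.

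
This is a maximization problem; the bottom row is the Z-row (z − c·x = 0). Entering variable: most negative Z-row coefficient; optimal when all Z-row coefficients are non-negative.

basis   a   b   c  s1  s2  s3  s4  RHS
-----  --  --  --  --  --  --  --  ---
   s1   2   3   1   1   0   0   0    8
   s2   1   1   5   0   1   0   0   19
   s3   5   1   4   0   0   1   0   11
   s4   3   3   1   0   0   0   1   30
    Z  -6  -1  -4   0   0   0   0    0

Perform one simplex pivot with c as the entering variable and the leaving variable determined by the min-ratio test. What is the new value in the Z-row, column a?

Ratio test on column c — row 1: 8/1 = 8; row 2: 19/5 = 19/5; row 3: 11/4 = 11/4; row 4: 30/1 = 30. Minimum is 11/4 at row 3 (s3 leaves); pivot element 4.
Divide row 3 by 4; eliminate column c from the other rows.
Z-row update in column a: -6 − (-4)·(5/4) = -1.

-1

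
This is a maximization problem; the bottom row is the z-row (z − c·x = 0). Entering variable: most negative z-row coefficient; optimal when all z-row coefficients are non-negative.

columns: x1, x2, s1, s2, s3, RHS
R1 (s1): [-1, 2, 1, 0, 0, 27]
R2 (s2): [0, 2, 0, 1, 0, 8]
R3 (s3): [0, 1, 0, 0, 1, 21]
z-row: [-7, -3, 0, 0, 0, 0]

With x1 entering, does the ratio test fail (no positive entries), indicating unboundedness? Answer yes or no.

yes

Every constraint-row entry in column x1 is ≤ 0, so increasing x1 is unbounded.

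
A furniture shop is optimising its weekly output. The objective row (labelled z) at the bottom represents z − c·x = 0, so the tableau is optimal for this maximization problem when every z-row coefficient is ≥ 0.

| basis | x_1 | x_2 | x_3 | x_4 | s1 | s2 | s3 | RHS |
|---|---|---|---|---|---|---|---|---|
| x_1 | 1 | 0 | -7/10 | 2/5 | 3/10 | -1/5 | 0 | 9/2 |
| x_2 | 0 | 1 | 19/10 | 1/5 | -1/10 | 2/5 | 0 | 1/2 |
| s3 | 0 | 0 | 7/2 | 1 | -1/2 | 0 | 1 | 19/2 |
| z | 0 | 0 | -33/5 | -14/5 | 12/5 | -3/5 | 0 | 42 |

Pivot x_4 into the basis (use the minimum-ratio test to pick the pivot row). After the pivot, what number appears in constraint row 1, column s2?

-1

Ratio test on column x_4 — row 1: (9/2)/(2/5) = 45/4; row 2: (1/2)/(1/5) = 5/2; row 3: (19/2)/1 = 19/2. Minimum is 5/2 at row 2 (x_2 leaves); pivot element 1/5.
Divide row 2 by 1/5; eliminate column x_4 from the other rows.
Row 1 update in column s2: -1/5 − (2/5)·2 = -1.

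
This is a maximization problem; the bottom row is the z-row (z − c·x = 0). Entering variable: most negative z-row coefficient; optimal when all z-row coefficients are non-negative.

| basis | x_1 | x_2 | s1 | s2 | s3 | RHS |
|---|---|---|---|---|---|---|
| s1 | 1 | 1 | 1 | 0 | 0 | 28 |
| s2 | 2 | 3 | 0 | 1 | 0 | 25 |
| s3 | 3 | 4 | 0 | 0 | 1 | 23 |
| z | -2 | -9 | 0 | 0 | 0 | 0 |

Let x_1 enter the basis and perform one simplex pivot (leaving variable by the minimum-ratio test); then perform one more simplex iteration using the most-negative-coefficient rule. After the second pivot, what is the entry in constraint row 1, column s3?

-1/4

Ratio test on column x_1 — row 1: 28/1 = 28; row 2: 25/2 = 25/2; row 3: 23/3 = 23/3. Minimum is 23/3 at row 3 (s3 leaves); pivot element 3.
Divide row 3 by 3; eliminate column x_1 from the other rows.
Second iteration: most negative z-row entry is -19/3 in column x_2, so x_2 enters.
Ratio test on column x_2 — row 1: entry -1/3 ≤ 0; row 2: (29/3)/(1/3) = 29; row 3: (23/3)/(4/3) = 23/4. Minimum is 23/4 at row 3 (x_1 leaves); pivot element 4/3.
Divide row 3 by 4/3; eliminate column x_2 from the other rows.
After both pivots, the entry at constraint row 1, column s3 is -1/4.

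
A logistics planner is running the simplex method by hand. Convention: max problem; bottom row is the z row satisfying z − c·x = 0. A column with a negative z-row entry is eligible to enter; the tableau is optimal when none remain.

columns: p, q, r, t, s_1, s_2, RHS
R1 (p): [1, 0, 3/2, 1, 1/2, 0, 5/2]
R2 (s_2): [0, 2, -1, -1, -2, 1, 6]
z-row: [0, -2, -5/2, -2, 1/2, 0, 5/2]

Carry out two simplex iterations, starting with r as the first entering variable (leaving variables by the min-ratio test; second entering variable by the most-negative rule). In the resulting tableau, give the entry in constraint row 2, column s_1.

Ratio test on column r — row 1: (5/2)/(3/2) = 5/3; row 2: entry -1 ≤ 0. Minimum is 5/3 at row 1 (p leaves); pivot element 3/2.
Divide row 1 by 3/2; eliminate column r from the other rows.
Second iteration: most negative z-row entry is -2 in column q, so q enters.
Ratio test on column q — row 1: entry 0 ≤ 0; row 2: (23/3)/2 = 23/6. Minimum is 23/6 at row 2 (s_2 leaves); pivot element 2.
Divide row 2 by 2; eliminate column q from the other rows.
After both pivots, the entry at constraint row 2, column s_1 is -5/6.

-5/6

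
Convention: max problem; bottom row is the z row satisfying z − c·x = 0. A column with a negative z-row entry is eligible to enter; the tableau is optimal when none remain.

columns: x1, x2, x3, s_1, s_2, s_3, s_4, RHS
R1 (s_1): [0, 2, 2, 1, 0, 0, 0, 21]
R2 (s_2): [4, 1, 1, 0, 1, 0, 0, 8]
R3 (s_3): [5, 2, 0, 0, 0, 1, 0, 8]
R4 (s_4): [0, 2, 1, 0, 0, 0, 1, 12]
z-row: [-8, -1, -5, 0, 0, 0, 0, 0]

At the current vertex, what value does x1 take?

x1 is not in the basis, so in the current basic feasible solution x1 = 0.

0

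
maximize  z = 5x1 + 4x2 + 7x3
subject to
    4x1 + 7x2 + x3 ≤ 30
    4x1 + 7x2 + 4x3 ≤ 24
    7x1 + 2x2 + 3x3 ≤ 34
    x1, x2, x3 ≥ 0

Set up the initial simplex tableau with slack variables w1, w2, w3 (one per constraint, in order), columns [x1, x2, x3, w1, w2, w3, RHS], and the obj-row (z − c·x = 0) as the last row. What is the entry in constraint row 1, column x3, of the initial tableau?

1

Constraint 1 has coefficient 1 on x3.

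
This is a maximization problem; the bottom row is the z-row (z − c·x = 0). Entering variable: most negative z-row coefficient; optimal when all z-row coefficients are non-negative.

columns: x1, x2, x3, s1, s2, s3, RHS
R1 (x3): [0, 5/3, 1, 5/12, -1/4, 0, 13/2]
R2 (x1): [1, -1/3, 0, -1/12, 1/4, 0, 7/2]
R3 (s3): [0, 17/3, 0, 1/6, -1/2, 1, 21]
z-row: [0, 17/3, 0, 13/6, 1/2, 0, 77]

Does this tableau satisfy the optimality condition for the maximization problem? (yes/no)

yes

Every z-row coefficient is ≥ 0, so the tableau is optimal.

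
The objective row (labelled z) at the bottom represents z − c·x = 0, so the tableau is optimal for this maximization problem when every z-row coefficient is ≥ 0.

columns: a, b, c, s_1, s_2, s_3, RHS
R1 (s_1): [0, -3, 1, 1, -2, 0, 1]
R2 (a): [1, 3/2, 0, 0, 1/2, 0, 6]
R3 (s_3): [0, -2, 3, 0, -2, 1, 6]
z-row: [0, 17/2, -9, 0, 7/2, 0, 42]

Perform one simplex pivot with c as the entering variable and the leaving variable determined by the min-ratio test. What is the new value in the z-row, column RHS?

51

Ratio test on column c — row 1: 1/1 = 1; row 2: entry 0 ≤ 0; row 3: 6/3 = 2. Minimum is 1 at row 1 (s_1 leaves); pivot element 1.
Divide row 1 by 1; eliminate column c from the other rows.
z-row update in column RHS: 42 − (-9)·1 = 51.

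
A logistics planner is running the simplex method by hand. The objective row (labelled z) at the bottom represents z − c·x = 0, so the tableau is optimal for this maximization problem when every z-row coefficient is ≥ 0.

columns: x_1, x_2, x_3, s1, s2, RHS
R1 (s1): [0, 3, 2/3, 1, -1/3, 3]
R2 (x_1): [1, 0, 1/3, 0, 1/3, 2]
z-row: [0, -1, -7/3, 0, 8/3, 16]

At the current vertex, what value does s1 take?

3

s1 is basic (row 1); its value is the RHS of that row, 3.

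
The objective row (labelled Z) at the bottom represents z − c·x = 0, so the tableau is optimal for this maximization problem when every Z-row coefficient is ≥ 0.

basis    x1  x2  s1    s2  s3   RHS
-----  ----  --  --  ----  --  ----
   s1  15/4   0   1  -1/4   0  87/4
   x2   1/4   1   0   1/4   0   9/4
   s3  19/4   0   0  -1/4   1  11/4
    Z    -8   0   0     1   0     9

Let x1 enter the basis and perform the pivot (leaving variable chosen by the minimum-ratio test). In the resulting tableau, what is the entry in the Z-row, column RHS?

259/19

Ratio test on column x1 — row 1: (87/4)/(15/4) = 29/5; row 2: (9/4)/(1/4) = 9; row 3: (11/4)/(19/4) = 11/19. Minimum is 11/19 at row 3 (s3 leaves); pivot element 19/4.
Divide row 3 by 19/4; eliminate column x1 from the other rows.
Z-row update in column RHS: 9 − (-8)·(11/19) = 259/19.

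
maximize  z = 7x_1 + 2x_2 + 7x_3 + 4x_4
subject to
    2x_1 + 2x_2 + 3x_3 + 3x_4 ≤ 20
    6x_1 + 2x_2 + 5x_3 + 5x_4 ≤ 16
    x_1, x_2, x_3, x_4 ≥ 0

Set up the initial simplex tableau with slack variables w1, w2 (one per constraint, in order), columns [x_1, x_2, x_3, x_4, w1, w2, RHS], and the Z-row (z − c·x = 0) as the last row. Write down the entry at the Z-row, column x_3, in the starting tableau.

The Z-row carries the negated objective coefficients: the x_3 entry is -7.

-7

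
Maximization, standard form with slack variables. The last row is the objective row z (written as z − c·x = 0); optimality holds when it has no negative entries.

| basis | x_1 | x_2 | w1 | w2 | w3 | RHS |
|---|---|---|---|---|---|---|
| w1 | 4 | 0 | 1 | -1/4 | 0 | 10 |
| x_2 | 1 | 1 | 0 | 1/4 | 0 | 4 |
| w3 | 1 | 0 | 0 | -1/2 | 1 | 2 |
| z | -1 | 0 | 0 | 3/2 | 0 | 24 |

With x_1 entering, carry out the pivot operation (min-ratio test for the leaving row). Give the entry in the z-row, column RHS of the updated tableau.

26

Ratio test on column x_1 — row 1: 10/4 = 5/2; row 2: 4/1 = 4; row 3: 2/1 = 2. Minimum is 2 at row 3 (w3 leaves); pivot element 1.
Divide row 3 by 1; eliminate column x_1 from the other rows.
z-row update in column RHS: 24 − (-1)·2 = 26.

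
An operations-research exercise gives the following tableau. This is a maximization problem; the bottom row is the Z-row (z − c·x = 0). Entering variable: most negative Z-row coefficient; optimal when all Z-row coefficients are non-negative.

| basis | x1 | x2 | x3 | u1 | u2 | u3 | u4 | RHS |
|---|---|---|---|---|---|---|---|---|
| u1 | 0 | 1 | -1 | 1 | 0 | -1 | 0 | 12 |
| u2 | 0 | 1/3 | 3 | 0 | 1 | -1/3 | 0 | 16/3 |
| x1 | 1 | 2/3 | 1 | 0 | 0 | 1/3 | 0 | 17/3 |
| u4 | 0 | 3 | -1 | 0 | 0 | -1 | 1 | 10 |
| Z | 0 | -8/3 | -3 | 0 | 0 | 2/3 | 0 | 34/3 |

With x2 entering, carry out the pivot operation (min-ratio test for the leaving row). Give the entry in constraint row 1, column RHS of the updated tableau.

Ratio test on column x2 — row 1: 12/1 = 12; row 2: (16/3)/(1/3) = 16; row 3: (17/3)/(2/3) = 17/2; row 4: 10/3 = 10/3. Minimum is 10/3 at row 4 (u4 leaves); pivot element 3.
Divide row 4 by 3; eliminate column x2 from the other rows.
Row 1 update in column RHS: 12 − 1·(10/3) = 26/3.

26/3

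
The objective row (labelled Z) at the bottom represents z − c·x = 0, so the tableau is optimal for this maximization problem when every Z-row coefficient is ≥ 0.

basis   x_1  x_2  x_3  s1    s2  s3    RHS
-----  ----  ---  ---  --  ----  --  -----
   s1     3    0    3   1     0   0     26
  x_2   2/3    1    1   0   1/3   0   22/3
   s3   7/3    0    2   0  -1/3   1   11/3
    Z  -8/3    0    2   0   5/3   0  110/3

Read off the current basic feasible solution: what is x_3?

x_3 is not in the basis, so in the current basic feasible solution x_3 = 0.

0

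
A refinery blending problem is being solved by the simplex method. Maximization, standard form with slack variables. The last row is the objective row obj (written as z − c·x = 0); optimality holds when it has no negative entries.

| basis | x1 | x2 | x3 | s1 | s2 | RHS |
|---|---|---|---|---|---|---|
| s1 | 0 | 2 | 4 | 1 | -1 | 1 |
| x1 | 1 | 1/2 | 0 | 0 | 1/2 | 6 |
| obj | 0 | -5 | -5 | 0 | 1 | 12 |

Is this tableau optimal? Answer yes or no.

The obj-row has a negative entry -5 in column x2, so it is not optimal.

no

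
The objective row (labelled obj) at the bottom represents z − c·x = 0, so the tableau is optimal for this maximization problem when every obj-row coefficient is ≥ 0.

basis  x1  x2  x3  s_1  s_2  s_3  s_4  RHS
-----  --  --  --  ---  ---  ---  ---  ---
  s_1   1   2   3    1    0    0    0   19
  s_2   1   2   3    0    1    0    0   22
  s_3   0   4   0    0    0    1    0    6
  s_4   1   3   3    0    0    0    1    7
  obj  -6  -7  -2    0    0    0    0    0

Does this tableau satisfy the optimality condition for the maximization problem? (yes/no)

no

The obj-row has a negative entry -7 in column x2, so it is not optimal.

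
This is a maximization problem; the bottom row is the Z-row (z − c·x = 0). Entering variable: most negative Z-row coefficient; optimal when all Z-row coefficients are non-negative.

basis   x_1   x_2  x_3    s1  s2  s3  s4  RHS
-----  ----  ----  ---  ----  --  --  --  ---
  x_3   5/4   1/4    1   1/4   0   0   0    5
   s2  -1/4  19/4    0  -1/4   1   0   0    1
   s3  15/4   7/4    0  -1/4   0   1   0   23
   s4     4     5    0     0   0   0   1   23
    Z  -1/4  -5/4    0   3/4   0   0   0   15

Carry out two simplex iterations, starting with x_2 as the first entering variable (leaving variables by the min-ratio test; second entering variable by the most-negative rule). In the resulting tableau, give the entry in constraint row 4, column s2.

Ratio test on column x_2 — row 1: 5/(1/4) = 20; row 2: 1/(19/4) = 4/19; row 3: 23/(7/4) = 92/7; row 4: 23/5 = 23/5. Minimum is 4/19 at row 2 (s2 leaves); pivot element 19/4.
Divide row 2 by 19/4; eliminate column x_2 from the other rows.
Second iteration: most negative Z-row entry is -6/19 in column x_1, so x_1 enters.
Ratio test on column x_1 — row 1: (94/19)/(24/19) = 47/12; row 2: entry -1/19 ≤ 0; row 3: (430/19)/(73/19) = 430/73; row 4: (417/19)/(81/19) = 139/27. Minimum is 47/12 at row 1 (x_3 leaves); pivot element 24/19.
Divide row 1 by 24/19; eliminate column x_1 from the other rows.
After both pivots, the entry at constraint row 4, column s2 is -7/8.

-7/8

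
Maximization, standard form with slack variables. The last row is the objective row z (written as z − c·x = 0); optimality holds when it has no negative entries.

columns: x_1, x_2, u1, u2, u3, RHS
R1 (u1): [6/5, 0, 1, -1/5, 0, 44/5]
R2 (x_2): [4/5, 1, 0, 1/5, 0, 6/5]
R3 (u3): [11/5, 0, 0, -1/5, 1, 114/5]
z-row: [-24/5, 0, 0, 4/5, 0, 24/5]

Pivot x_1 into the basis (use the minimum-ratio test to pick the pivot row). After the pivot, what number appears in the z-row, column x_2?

Ratio test on column x_1 — row 1: (44/5)/(6/5) = 22/3; row 2: (6/5)/(4/5) = 3/2; row 3: (114/5)/(11/5) = 114/11. Minimum is 3/2 at row 2 (x_2 leaves); pivot element 4/5.
Divide row 2 by 4/5; eliminate column x_1 from the other rows.
z-row update in column x_2: 0 − (-24/5)·(5/4) = 6.

6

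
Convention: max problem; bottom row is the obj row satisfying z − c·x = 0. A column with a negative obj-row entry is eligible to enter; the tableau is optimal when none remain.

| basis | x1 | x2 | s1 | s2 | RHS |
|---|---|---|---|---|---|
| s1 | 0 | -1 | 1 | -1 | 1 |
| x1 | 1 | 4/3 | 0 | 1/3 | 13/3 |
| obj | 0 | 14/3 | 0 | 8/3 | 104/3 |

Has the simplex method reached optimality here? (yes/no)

yes

Every obj-row coefficient is ≥ 0, so the tableau is optimal.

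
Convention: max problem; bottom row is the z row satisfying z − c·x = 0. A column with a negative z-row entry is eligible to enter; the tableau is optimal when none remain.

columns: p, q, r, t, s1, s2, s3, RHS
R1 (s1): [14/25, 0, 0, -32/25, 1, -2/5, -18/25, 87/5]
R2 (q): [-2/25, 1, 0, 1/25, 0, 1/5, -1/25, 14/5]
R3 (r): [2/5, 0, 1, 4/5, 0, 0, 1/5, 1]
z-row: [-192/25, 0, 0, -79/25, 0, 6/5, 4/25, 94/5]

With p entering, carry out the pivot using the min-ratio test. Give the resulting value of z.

Ratio test on column p — row 1: (87/5)/(14/25) = 435/14; row 2: entry -2/25 ≤ 0; row 3: 1/(2/5) = 5/2. Minimum is 5/2 at row 3 (r leaves); pivot element 2/5.
Pivot on row 3; the z-row RHS becomes 94/5 − (-192/25)·(5/2) = 38.

38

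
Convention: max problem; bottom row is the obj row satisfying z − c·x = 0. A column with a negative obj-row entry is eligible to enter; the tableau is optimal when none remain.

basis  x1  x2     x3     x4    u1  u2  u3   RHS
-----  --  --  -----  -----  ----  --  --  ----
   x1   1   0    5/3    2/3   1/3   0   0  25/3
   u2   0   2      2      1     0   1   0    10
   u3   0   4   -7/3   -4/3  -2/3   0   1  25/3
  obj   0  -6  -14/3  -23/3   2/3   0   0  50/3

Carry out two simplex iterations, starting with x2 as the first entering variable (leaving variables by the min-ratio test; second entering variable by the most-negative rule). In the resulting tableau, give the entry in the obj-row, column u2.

Ratio test on column x2 — row 1: entry 0 ≤ 0; row 2: 10/2 = 5; row 3: (25/3)/4 = 25/12. Minimum is 25/12 at row 3 (u3 leaves); pivot element 4.
Divide row 3 by 4; eliminate column x2 from the other rows.
Second iteration: most negative obj-row entry is -29/3 in column x4, so x4 enters.
Ratio test on column x4 — row 1: (25/3)/(2/3) = 25/2; row 2: (35/6)/(5/3) = 7/2; row 3: entry -1/3 ≤ 0. Minimum is 7/2 at row 2 (u2 leaves); pivot element 5/3.
Divide row 2 by 5/3; eliminate column x4 from the other rows.
After both pivots, the entry at the obj-row, column u2 is 29/5.

29/5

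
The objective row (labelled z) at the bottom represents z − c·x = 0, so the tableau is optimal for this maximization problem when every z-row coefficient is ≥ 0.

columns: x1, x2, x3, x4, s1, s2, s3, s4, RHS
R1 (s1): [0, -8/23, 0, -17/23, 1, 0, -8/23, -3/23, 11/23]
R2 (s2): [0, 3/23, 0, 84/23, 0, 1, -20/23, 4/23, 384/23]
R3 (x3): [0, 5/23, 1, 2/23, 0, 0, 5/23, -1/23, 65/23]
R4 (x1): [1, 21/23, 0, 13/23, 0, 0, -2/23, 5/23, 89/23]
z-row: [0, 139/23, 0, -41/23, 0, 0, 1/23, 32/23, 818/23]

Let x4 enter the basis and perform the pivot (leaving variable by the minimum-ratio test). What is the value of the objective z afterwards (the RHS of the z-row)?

Ratio test on column x4 — row 1: entry -17/23 ≤ 0; row 2: (384/23)/(84/23) = 32/7; row 3: (65/23)/(2/23) = 65/2; row 4: (89/23)/(13/23) = 89/13. Minimum is 32/7 at row 2 (s2 leaves); pivot element 84/23.
Pivot on row 2; the z-row RHS becomes 818/23 − (-41/23)·(32/7) = 306/7.

306/7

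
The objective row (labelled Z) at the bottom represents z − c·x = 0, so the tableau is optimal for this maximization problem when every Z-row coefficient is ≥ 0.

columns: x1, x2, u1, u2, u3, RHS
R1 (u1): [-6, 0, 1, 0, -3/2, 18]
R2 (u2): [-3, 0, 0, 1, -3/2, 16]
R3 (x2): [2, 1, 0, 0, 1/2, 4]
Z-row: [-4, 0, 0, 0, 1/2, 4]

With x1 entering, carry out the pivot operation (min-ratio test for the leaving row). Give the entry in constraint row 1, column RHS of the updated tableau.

Ratio test on column x1 — row 1: entry -6 ≤ 0; row 2: entry -3 ≤ 0; row 3: 4/2 = 2. Minimum is 2 at row 3 (x2 leaves); pivot element 2.
Divide row 3 by 2; eliminate column x1 from the other rows.
Row 1 update in column RHS: 18 − (-6)·2 = 30.

30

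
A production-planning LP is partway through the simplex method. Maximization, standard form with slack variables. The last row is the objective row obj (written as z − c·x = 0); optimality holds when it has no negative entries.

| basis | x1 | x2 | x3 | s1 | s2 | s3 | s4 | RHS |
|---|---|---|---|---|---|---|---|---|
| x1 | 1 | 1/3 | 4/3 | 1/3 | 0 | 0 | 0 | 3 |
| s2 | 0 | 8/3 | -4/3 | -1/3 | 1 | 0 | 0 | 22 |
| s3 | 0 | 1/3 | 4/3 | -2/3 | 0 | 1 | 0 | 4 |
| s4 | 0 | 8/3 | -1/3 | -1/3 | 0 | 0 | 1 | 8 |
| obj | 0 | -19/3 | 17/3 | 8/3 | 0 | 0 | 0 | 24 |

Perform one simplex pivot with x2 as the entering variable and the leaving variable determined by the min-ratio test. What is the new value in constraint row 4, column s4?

Ratio test on column x2 — row 1: 3/(1/3) = 9; row 2: 22/(8/3) = 33/4; row 3: 4/(1/3) = 12; row 4: 8/(8/3) = 3. Minimum is 3 at row 4 (s4 leaves); pivot element 8/3.
Divide row 4 by 8/3; eliminate column x2 from the other rows.
In the new row 4, the s4 entry is the old entry divided by the pivot: 1/(8/3) = 3/8.

3/8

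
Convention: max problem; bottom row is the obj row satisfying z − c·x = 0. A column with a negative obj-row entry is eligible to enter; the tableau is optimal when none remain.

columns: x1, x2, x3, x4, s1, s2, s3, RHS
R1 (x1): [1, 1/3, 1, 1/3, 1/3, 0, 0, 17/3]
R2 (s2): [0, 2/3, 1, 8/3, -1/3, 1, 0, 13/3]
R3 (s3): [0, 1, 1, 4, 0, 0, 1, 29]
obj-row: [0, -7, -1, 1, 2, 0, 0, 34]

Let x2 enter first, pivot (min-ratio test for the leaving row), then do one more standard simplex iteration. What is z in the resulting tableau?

90

Ratio test on column x2 — row 1: (17/3)/(1/3) = 17; row 2: (13/3)/(2/3) = 13/2; row 3: 29/1 = 29. Minimum is 13/2 at row 2 (s2 leaves); pivot element 2/3.
Pivot on row 2; the obj-row RHS becomes 34 − (-7)·(13/2) = 159/2.
Next entering variable (most negative obj-row entry -3/2): s1.
Ratio test on column s1 — row 1: (7/2)/(1/2) = 7; row 2: entry -1/2 ≤ 0; row 3: (45/2)/(1/2) = 45. Minimum is 7 at row 1 (x1 leaves); pivot element 1/2.
After the second pivot the obj-row RHS is 159/2 − (-3/2)·7 = 90.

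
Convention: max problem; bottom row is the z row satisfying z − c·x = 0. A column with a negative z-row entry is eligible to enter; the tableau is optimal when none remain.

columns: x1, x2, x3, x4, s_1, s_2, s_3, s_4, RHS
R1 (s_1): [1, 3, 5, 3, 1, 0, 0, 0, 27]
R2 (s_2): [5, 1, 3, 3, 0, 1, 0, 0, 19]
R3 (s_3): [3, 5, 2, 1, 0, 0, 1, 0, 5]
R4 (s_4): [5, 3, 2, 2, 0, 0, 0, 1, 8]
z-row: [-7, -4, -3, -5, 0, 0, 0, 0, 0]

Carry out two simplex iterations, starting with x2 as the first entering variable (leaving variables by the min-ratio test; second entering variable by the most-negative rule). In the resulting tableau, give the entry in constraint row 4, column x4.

7/16

Ratio test on column x2 — row 1: 27/3 = 9; row 2: 19/1 = 19; row 3: 5/5 = 1; row 4: 8/3 = 8/3. Minimum is 1 at row 3 (s_3 leaves); pivot element 5.
Divide row 3 by 5; eliminate column x2 from the other rows.
Second iteration: most negative z-row entry is -23/5 in column x1, so x1 enters.
Ratio test on column x1 — row 1: entry -4/5 ≤ 0; row 2: 18/(22/5) = 45/11; row 3: 1/(3/5) = 5/3; row 4: 5/(16/5) = 25/16. Minimum is 25/16 at row 4 (s_4 leaves); pivot element 16/5.
Divide row 4 by 16/5; eliminate column x1 from the other rows.
After both pivots, the entry at constraint row 4, column x4 is 7/16.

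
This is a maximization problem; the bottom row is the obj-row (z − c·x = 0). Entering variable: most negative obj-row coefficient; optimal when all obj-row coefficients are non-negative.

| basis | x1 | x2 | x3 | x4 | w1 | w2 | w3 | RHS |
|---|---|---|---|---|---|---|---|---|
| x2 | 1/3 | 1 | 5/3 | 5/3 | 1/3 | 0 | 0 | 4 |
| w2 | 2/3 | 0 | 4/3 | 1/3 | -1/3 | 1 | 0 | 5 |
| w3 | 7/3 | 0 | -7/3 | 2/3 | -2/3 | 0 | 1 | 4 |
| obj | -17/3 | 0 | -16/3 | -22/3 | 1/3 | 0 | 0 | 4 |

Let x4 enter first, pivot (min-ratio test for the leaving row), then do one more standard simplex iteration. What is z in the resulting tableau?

Ratio test on column x4 — row 1: 4/(5/3) = 12/5; row 2: 5/(1/3) = 15; row 3: 4/(2/3) = 6. Minimum is 12/5 at row 1 (x2 leaves); pivot element 5/3.
Pivot on row 1; the obj-row RHS becomes 4 − (-22/3)·(12/5) = 108/5.
Next entering variable (most negative obj-row entry -21/5): x1.
Ratio test on column x1 — row 1: (12/5)/(1/5) = 12; row 2: (21/5)/(3/5) = 7; row 3: (12/5)/(11/5) = 12/11. Minimum is 12/11 at row 3 (w3 leaves); pivot element 11/5.
After the second pivot the obj-row RHS is 108/5 − (-21/5)·(12/11) = 288/11.

288/11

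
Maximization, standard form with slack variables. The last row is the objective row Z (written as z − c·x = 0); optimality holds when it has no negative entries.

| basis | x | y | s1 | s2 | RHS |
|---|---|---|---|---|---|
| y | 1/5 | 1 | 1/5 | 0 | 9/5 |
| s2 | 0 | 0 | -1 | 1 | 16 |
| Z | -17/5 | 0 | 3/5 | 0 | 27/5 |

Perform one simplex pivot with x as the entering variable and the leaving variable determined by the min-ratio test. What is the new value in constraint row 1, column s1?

1

Ratio test on column x — row 1: (9/5)/(1/5) = 9; row 2: entry 0 ≤ 0. Minimum is 9 at row 1 (y leaves); pivot element 1/5.
Divide row 1 by 1/5; eliminate column x from the other rows.
In the new row 1, the s1 entry is the old entry divided by the pivot: (1/5)/(1/5) = 1.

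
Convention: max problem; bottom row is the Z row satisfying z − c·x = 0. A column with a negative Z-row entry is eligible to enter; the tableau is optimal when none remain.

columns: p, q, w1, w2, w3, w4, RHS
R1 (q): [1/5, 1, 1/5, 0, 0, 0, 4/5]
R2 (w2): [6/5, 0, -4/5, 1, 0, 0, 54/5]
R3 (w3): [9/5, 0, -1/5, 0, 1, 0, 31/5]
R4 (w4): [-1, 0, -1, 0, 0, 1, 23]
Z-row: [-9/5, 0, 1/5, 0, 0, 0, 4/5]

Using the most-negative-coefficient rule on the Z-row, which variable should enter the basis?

Negative Z-row entries: p: -9/5.
The most negative is -9/5 in column p, so p enters.

p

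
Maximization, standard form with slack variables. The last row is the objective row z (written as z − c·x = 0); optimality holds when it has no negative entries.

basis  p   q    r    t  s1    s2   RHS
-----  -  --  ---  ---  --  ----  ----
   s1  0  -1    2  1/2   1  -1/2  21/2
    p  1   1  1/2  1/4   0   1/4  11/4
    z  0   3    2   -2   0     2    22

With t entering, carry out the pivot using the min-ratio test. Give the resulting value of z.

44

Ratio test on column t — row 1: (21/2)/(1/2) = 21; row 2: (11/4)/(1/4) = 11. Minimum is 11 at row 2 (p leaves); pivot element 1/4.
Pivot on row 2; the z-row RHS becomes 22 − (-2)·11 = 44.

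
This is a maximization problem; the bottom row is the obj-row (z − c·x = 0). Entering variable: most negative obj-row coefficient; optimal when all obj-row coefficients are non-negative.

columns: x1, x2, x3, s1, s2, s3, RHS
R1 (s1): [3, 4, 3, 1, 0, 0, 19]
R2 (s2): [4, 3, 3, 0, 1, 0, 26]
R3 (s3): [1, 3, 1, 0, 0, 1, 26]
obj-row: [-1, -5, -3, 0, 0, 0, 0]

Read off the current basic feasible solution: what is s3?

26

s3 is basic (row 3); its value is the RHS of that row, 26.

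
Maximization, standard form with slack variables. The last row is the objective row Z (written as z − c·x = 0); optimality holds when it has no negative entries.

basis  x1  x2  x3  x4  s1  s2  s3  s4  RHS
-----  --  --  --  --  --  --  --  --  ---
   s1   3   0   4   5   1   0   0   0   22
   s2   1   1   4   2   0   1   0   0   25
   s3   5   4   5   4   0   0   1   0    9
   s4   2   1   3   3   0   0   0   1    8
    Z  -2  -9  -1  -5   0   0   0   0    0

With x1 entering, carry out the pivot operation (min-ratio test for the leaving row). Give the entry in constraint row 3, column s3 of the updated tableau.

1/5

Ratio test on column x1 — row 1: 22/3 = 22/3; row 2: 25/1 = 25; row 3: 9/5 = 9/5; row 4: 8/2 = 4. Minimum is 9/5 at row 3 (s3 leaves); pivot element 5.
Divide row 3 by 5; eliminate column x1 from the other rows.
In the new row 3, the s3 entry is the old entry divided by the pivot: 1/5 = 1/5.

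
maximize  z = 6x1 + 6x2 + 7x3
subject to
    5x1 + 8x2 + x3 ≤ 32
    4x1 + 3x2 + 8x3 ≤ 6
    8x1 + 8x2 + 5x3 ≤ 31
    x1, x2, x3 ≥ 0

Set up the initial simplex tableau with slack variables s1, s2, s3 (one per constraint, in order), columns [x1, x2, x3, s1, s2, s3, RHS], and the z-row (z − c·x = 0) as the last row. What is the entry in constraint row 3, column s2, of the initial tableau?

Slack s2 belongs to constraint 2; its column is the unit vector e_2, so the entry in row 3 is 0.

0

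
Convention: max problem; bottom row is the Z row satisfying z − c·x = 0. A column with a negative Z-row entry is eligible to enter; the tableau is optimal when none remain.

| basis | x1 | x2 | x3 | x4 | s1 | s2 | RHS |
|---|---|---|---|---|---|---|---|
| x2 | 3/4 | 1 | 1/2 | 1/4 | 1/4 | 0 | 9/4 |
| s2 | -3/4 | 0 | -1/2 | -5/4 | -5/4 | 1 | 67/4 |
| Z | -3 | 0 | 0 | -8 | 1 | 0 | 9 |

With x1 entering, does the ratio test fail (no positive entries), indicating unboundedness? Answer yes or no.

no

Column x1 has positive entries in row(s) 1, so the ratio test bounds it — not unbounded.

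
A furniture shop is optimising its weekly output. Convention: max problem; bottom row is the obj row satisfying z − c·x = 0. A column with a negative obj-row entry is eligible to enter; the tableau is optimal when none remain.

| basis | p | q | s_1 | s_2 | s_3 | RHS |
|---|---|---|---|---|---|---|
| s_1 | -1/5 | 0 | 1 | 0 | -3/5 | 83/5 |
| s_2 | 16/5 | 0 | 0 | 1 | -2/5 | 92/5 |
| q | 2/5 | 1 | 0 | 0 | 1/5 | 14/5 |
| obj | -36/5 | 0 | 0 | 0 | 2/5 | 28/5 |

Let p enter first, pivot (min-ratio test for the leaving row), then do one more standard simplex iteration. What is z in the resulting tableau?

Ratio test on column p — row 1: entry -1/5 ≤ 0; row 2: (92/5)/(16/5) = 23/4; row 3: (14/5)/(2/5) = 7. Minimum is 23/4 at row 2 (s_2 leaves); pivot element 16/5.
Pivot on row 2; the obj-row RHS becomes 28/5 − (-36/5)·(23/4) = 47.
Next entering variable (most negative obj-row entry -1/2): s_3.
Ratio test on column s_3 — row 1: entry -5/8 ≤ 0; row 2: entry -1/8 ≤ 0; row 3: (1/2)/(1/4) = 2. Minimum is 2 at row 3 (q leaves); pivot element 1/4.
After the second pivot the obj-row RHS is 47 − (-1/2)·2 = 48.

48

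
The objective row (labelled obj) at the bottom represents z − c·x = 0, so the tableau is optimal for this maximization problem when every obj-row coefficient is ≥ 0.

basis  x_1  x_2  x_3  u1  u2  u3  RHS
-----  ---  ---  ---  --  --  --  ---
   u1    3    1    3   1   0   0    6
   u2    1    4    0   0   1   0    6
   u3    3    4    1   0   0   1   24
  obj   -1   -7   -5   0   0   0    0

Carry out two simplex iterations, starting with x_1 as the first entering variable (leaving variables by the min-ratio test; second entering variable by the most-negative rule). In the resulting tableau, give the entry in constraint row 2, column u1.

Ratio test on column x_1 — row 1: 6/3 = 2; row 2: 6/1 = 6; row 3: 24/3 = 8. Minimum is 2 at row 1 (u1 leaves); pivot element 3.
Divide row 1 by 3; eliminate column x_1 from the other rows.
Second iteration: most negative obj-row entry is -20/3 in column x_2, so x_2 enters.
Ratio test on column x_2 — row 1: 2/(1/3) = 6; row 2: 4/(11/3) = 12/11; row 3: 18/3 = 6. Minimum is 12/11 at row 2 (u2 leaves); pivot element 11/3.
Divide row 2 by 11/3; eliminate column x_2 from the other rows.
After both pivots, the entry at constraint row 2, column u1 is -1/11.

-1/11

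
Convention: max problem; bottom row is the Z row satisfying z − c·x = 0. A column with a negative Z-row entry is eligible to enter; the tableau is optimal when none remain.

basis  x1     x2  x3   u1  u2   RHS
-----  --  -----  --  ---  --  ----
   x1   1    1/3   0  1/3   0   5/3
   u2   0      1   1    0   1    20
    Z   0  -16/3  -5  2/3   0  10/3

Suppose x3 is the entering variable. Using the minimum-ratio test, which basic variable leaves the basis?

u2

Column x3 entries and ratios — x1: 0 ≤ 0, skip; u2: 20/1 = 20.
Smallest ratio is 20 in the row of u2, so u2 leaves.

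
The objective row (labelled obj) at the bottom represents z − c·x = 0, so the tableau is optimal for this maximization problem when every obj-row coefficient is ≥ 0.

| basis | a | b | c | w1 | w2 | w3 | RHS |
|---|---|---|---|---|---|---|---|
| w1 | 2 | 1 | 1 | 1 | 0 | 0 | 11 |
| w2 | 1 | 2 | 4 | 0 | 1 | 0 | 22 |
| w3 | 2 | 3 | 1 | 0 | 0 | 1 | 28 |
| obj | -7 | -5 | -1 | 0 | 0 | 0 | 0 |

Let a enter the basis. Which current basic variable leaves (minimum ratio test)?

Column a entries and ratios — w1: 11/2 = 11/2; w2: 22/1 = 22; w3: 28/2 = 14.
Smallest ratio is 11/2 in the row of w1, so w1 leaves.

w1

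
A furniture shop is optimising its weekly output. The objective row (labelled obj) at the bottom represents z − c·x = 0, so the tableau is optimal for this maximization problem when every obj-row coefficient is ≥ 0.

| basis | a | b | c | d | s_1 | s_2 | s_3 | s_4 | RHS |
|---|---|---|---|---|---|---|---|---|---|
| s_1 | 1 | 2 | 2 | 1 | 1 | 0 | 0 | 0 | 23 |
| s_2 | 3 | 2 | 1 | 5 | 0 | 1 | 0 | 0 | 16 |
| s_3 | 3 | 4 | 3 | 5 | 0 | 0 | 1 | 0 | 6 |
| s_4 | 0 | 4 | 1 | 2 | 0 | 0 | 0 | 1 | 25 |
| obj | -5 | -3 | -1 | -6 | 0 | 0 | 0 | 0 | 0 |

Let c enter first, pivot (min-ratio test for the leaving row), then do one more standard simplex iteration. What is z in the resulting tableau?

36/5

Ratio test on column c — row 1: 23/2 = 23/2; row 2: 16/1 = 16; row 3: 6/3 = 2; row 4: 25/1 = 25. Minimum is 2 at row 3 (s_3 leaves); pivot element 3.
Pivot on row 3; the obj-row RHS becomes 0 − (-1)·2 = 2.
Next entering variable (most negative obj-row entry -13/3): d.
Ratio test on column d — row 1: entry -7/3 ≤ 0; row 2: 14/(10/3) = 21/5; row 3: 2/(5/3) = 6/5; row 4: 23/(1/3) = 69. Minimum is 6/5 at row 3 (c leaves); pivot element 5/3.
After the second pivot the obj-row RHS is 2 − (-13/3)·(6/5) = 36/5.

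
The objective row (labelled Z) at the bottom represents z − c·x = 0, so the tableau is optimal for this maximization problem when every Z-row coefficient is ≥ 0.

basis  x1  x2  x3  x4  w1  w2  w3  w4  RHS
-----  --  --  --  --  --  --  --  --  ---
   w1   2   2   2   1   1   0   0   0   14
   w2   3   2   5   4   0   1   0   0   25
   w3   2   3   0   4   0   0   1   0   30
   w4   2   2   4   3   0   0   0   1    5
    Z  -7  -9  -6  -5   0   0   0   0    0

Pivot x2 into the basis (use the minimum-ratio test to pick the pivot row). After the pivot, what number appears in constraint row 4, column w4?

1/2

Ratio test on column x2 — row 1: 14/2 = 7; row 2: 25/2 = 25/2; row 3: 30/3 = 10; row 4: 5/2 = 5/2. Minimum is 5/2 at row 4 (w4 leaves); pivot element 2.
Divide row 4 by 2; eliminate column x2 from the other rows.
In the new row 4, the w4 entry is the old entry divided by the pivot: 1/2 = 1/2.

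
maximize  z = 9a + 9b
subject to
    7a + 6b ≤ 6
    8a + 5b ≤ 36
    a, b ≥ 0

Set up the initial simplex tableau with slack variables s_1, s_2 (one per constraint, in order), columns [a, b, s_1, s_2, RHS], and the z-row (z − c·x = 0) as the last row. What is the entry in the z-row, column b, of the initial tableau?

The z-row carries the negated objective coefficients: the b entry is -9.

-9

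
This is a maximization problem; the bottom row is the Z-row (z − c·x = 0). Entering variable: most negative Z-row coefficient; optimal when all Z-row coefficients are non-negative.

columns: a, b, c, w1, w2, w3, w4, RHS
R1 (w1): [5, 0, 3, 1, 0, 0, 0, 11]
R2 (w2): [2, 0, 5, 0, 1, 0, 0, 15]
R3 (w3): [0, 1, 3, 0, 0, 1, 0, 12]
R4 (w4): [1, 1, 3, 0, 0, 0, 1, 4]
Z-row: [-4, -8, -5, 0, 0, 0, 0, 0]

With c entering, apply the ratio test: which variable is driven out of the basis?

Column c entries and ratios — w1: 11/3 = 11/3; w2: 15/5 = 3; w3: 12/3 = 4; w4: 4/3 = 4/3.
Smallest ratio is 4/3 in the row of w4, so w4 leaves.

w4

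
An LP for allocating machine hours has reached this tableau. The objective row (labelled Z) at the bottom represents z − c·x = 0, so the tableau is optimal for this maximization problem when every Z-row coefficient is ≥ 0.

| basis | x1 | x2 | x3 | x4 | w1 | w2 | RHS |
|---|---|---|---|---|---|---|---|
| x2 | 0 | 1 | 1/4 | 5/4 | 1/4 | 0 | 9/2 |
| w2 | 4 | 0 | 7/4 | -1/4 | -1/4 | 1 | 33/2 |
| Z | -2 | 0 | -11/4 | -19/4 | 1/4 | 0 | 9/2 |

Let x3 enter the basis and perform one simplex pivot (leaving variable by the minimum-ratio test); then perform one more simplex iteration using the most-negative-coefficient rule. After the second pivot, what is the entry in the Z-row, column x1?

Ratio test on column x3 — row 1: (9/2)/(1/4) = 18; row 2: (33/2)/(7/4) = 66/7. Minimum is 66/7 at row 2 (w2 leaves); pivot element 7/4.
Divide row 2 by 7/4; eliminate column x3 from the other rows.
Second iteration: most negative Z-row entry is -36/7 in column x4, so x4 enters.
Ratio test on column x4 — row 1: (15/7)/(9/7) = 5/3; row 2: entry -1/7 ≤ 0. Minimum is 5/3 at row 1 (x2 leaves); pivot element 9/7.
Divide row 1 by 9/7; eliminate column x4 from the other rows.
After both pivots, the entry at the Z-row, column x1 is 2.

2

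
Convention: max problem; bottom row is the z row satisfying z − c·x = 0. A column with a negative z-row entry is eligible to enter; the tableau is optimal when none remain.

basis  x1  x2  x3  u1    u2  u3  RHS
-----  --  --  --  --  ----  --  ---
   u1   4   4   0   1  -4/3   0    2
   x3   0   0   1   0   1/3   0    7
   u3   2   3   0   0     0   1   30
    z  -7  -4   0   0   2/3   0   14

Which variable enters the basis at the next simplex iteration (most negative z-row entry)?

x1

Negative z-row entries: x1: -7, x2: -4.
The most negative is -7 in column x1, so x1 enters.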